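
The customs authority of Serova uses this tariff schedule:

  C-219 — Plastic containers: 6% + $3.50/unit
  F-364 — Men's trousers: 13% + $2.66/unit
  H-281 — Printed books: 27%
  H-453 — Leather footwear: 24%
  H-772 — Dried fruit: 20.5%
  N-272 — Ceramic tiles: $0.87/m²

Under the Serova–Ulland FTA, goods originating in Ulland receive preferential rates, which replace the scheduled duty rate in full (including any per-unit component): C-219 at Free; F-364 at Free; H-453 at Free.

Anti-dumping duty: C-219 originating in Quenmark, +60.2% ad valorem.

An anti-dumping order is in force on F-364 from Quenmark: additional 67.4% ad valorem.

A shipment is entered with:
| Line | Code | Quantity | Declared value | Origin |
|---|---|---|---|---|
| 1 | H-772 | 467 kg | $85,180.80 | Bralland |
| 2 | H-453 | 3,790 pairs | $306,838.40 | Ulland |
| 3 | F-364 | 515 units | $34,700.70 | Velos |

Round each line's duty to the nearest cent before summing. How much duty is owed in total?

$23,343.05

Line 1 (H-772, Bralland, 467 kg, $85,180.80):
Base rate for H-772 is 20.5%.
Duty = $85,180.80 × 20.5% = $17,462.06.
Line 2 (H-453, Ulland, 3,790 pairs, $306,838.40):
Base rate for H-453 is 24%.
Origin Ulland qualifies under the Serova–Ulland agreement and H-453 is covered: preferential rate Free applies instead.
Duty = $306,838.40 × 0% = $0.00.
Line 3 (F-364, Velos, 515 units, $34,700.70):
Base rate for F-364 is 13% + $2.66/unit.
F-364 has an FTA preferential rate, but origin Velos is not Ulland; base rate stands.
The additional-duty order on F-364 targets Quenmark, not Velos; it does not apply.
Duty = $34,700.70 × 13% + 515 × $2.66 = $5,880.99.
Total = $17,462.06 + $0.00 + $5,880.99 = $23,343.05.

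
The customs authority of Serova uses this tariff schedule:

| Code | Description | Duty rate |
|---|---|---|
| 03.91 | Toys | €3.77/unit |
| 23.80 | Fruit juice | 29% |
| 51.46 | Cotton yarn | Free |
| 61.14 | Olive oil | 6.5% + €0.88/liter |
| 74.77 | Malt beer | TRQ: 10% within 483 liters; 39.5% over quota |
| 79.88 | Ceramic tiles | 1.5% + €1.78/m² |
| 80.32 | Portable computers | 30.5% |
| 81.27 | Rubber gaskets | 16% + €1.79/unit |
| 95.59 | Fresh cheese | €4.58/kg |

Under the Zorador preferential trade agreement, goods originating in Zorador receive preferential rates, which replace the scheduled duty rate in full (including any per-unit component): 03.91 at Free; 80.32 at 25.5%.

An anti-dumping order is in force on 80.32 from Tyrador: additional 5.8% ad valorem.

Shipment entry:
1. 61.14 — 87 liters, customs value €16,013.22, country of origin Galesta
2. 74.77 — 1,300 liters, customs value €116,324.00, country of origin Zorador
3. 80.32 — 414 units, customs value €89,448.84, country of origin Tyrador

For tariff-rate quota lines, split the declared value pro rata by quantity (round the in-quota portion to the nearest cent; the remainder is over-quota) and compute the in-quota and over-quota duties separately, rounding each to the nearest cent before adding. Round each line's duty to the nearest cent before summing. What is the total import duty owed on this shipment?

€66,785.77

Line 1 (61.14, Galesta, 87 liters, €16,013.22):
Base rate for 61.14 is 6.5% + €0.88/liter.
Duty = €16,013.22 × 6.5% + 87 × €0.88 = €1,117.42.
Line 2 (74.77, Zorador, 1,300 liters, €116,324.00):
Code 74.77 is under a tariff-rate quota (threshold 483 liters). In-quota: 483 liters at 10%; over-quota: 817 liters at 39.5%.
Pro-rata value split: in-quota = €116,324.00 × 483/1,300 = €43,218.84; over-quota = €116,324.00 − €43,218.84 = €73,105.16.
In-quota duty = €43,218.84 × 10% = €4,321.88. Over-quota duty = €73,105.16 × 39.5% = €28,876.54.
Line duty = €4,321.88 + €28,876.54 = €33,198.42.
Line 3 (80.32, Tyrador, 414 units, €89,448.84):
Base rate for 80.32 is 30.5%.
80.32 has an FTA preferential rate, but origin Tyrador is not Zorador; base rate stands.
Additional duty on 80.32 from Tyrador: +5.8%. Applied ad valorem rate: 30.5% + 5.8% = 36.3%.
Duty = €89,448.84 × 36.3% = €32,469.93.
Total = €1,117.42 + €33,198.42 + €32,469.93 = €66,785.77.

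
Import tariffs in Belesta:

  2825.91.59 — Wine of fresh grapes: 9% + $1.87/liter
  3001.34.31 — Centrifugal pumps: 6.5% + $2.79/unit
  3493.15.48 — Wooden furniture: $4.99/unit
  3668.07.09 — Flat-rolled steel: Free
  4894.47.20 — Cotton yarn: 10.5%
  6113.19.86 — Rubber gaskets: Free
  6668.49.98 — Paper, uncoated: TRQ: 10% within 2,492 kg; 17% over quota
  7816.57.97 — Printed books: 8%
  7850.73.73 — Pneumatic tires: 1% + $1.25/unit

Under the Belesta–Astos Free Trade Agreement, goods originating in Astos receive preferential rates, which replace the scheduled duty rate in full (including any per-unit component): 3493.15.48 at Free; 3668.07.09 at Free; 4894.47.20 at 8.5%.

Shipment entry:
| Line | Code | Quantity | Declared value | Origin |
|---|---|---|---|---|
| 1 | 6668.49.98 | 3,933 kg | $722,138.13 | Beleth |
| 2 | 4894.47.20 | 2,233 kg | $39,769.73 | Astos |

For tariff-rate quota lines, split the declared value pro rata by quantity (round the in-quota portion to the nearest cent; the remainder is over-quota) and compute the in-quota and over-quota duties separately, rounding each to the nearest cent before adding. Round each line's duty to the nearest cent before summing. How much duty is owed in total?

$94,114.98

Line 1 (6668.49.98, Beleth, 3,933 kg, $722,138.13):
Code 6668.49.98 is under a tariff-rate quota (threshold 2,492 kg). In-quota: 2,492 kg at 10%; over-quota: 1,441 kg at 17%.
Pro-rata value split: in-quota = $722,138.13 × 2,492/3,933 = $457,556.12; over-quota = $722,138.13 − $457,556.12 = $264,582.01.
In-quota duty = $457,556.12 × 10% = $45,755.61. Over-quota duty = $264,582.01 × 17% = $44,978.94.
Line duty = $45,755.61 + $44,978.94 = $90,734.55.
Line 2 (4894.47.20, Astos, 2,233 kg, $39,769.73):
Base rate for 4894.47.20 is 10.5%.
Origin Astos qualifies under the Belesta–Astos agreement and 4894.47.20 is covered: preferential rate 8.5% applies instead.
Duty = $39,769.73 × 8.5% = $3,380.43.
Total = $90,734.55 + $3,380.43 = $94,114.98.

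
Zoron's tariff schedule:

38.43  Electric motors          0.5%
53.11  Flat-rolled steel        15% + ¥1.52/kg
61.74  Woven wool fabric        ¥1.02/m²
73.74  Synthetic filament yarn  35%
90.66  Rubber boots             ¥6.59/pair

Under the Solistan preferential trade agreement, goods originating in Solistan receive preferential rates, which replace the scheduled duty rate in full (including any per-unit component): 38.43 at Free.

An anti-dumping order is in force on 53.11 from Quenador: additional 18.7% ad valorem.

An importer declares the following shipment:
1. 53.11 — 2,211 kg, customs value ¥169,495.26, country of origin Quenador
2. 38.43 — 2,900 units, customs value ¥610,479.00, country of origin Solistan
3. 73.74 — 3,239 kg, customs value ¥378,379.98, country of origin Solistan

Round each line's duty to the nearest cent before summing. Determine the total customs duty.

Line 1 (53.11, Quenador, 2,211 kg, ¥169,495.26):
Base rate for 53.11 is 15% + ¥1.52/kg.
Additional duty on 53.11 from Quenador: +18.7%. Applied ad valorem rate: 15% + 18.7% = 33.7%.
Duty = ¥169,495.26 × 33.7% + 2,211 × ¥1.52 = ¥60,480.62.
Line 2 (38.43, Solistan, 2,900 units, ¥610,479.00):
Base rate for 38.43 is 0.5%.
Origin Solistan qualifies under the Zoron–Solistan agreement and 38.43 is covered: preferential rate Free applies instead.
Duty = ¥610,479.00 × 0% = ¥0.00.
Line 3 (73.74, Solistan, 3,239 kg, ¥378,379.98):
Base rate for 73.74 is 35%.
Origin Solistan is the FTA partner but 73.74 is not on the preference list; base rate stands.
Duty = ¥378,379.98 × 35% = ¥132,432.99.
Total = ¥60,480.62 + ¥0.00 + ¥132,432.99 = ¥192,913.61.

¥192,913.61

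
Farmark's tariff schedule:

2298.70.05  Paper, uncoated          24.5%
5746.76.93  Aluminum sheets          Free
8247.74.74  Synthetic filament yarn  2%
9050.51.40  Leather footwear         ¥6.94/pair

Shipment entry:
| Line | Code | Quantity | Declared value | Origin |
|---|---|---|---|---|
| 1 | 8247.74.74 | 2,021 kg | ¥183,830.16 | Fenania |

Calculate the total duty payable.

Line 1 (8247.74.74, Fenania, 2,021 kg, ¥183,830.16):
Base rate for 8247.74.74 is 2%.
Duty = ¥183,830.16 × 2% = ¥3,676.60.

¥3,676.60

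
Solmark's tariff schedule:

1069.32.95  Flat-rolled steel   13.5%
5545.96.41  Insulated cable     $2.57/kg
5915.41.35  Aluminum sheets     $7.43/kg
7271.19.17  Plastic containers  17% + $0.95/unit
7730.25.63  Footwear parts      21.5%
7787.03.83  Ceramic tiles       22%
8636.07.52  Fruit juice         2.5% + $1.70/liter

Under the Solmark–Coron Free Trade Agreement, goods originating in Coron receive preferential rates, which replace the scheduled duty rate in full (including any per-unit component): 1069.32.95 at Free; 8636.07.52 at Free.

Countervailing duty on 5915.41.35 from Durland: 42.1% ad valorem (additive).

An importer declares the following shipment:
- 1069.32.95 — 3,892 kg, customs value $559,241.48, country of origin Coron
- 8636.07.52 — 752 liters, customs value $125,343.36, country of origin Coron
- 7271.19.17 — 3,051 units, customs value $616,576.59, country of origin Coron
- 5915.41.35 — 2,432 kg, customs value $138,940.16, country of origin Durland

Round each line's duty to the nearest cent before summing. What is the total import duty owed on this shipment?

Line 1 (1069.32.95, Coron, 3,892 kg, $559,241.48):
Base rate for 1069.32.95 is 13.5%.
Origin Coron qualifies under the Solmark–Coron agreement and 1069.32.95 is covered: preferential rate Free applies instead.
Duty = $559,241.48 × 0% = $0.00.
Line 2 (8636.07.52, Coron, 752 liters, $125,343.36):
Base rate for 8636.07.52 is 2.5% + $1.70/liter.
Origin Coron qualifies under the Solmark–Coron agreement and 8636.07.52 is covered: preferential rate Free applies instead.
Duty = $125,343.36 × 0% = $0.00.
Line 3 (7271.19.17, Coron, 3,051 units, $616,576.59):
Base rate for 7271.19.17 is 17% + $0.95/unit.
Origin Coron is the FTA partner but 7271.19.17 is not on the preference list; base rate stands.
Duty = $616,576.59 × 17% + 3,051 × $0.95 = $107,716.47.
Line 4 (5915.41.35, Durland, 2,432 kg, $138,940.16):
Base rate for 5915.41.35 is $7.43/kg.
Additional duty on 5915.41.35 from Durland: +42.1% ad valorem. Applied ad valorem rate = 42.1%.
Duty = $138,940.16 × 42.1% + 2,432 × $7.43 = $76,563.57.
Total = $0.00 + $0.00 + $107,716.47 + $76,563.57 = $184,280.04.

$184,280.04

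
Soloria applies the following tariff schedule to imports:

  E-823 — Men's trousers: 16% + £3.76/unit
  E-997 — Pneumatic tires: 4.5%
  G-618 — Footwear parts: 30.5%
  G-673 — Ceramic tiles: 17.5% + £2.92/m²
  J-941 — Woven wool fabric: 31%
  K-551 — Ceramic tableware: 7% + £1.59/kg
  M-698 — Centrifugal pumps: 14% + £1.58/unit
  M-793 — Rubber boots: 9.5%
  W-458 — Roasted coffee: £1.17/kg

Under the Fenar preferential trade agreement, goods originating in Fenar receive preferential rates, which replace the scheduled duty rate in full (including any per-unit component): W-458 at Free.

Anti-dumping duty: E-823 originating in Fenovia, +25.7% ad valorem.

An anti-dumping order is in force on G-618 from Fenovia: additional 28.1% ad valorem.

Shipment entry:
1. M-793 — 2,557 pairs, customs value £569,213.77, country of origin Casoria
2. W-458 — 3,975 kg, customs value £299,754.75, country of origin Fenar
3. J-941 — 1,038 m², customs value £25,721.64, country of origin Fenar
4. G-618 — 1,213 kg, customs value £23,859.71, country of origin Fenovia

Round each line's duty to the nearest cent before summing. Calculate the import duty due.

£76,030.81

Line 1 (M-793, Casoria, 2,557 pairs, £569,213.77):
Base rate for M-793 is 9.5%.
Duty = £569,213.77 × 9.5% = £54,075.31.
Line 2 (W-458, Fenar, 3,975 kg, £299,754.75):
Base rate for W-458 is £1.17/kg.
Origin Fenar qualifies under the Soloria–Fenar agreement and W-458 is covered: preferential rate Free applies instead.
Duty = £299,754.75 × 0% = £0.00.
Line 3 (J-941, Fenar, 1,038 m², £25,721.64):
Base rate for J-941 is 31%.
Origin Fenar is the FTA partner but J-941 is not on the preference list; base rate stands.
Duty = £25,721.64 × 31% = £7,973.71.
Line 4 (G-618, Fenovia, 1,213 kg, £23,859.71):
Base rate for G-618 is 30.5%.
Additional duty on G-618 from Fenovia: +28.1%. Applied ad valorem rate: 30.5% + 28.1% = 58.6%.
Duty = £23,859.71 × 58.6% = £13,981.79.
Total = £54,075.31 + £0.00 + £7,973.71 + £13,981.79 = £76,030.81.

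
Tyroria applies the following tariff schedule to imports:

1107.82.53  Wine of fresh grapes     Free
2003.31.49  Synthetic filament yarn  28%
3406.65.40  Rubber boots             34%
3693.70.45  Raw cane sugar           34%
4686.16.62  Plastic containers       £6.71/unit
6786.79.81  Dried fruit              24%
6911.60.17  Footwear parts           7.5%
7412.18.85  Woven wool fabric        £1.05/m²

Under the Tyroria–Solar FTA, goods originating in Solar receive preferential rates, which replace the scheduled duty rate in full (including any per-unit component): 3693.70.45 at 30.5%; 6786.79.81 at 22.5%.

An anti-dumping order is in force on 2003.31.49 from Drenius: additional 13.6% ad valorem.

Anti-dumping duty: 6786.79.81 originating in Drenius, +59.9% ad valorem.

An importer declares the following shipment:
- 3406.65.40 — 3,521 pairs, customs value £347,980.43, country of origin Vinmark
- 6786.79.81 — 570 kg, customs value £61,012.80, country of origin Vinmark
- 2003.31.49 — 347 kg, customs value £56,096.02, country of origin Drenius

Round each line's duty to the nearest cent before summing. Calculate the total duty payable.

£156,292.36

Line 1 (3406.65.40, Vinmark, 3,521 pairs, £347,980.43):
Base rate for 3406.65.40 is 34%.
Duty = £347,980.43 × 34% = £118,313.35.
Line 2 (6786.79.81, Vinmark, 570 kg, £61,012.80):
Base rate for 6786.79.81 is 24%.
6786.79.81 has an FTA preferential rate, but origin Vinmark is not Solar; base rate stands.
The additional-duty order on 6786.79.81 targets Drenius, not Vinmark; it does not apply.
Duty = £61,012.80 × 24% = £14,643.07.
Line 3 (2003.31.49, Drenius, 347 kg, £56,096.02):
Base rate for 2003.31.49 is 28%.
Additional duty on 2003.31.49 from Drenius: +13.6%. Applied ad valorem rate: 28% + 13.6% = 41.6%.
Duty = £56,096.02 × 41.6% = £23,335.94.
Total = £118,313.35 + £14,643.07 + £23,335.94 = £156,292.36.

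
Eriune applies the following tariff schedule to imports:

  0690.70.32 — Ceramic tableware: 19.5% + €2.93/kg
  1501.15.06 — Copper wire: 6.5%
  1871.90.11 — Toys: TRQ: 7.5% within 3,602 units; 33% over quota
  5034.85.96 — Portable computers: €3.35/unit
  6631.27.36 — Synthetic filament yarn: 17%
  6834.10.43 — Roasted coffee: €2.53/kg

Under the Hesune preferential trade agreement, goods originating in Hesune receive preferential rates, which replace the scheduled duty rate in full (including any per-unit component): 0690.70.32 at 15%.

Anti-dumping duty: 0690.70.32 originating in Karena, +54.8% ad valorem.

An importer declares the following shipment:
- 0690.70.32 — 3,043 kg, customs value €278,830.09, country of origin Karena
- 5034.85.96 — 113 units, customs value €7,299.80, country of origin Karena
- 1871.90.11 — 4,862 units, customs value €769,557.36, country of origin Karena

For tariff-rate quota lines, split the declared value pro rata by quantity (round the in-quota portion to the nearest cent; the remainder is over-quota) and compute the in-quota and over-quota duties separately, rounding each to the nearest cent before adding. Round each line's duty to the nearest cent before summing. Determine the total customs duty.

Line 1 (0690.70.32, Karena, 3,043 kg, €278,830.09):
Base rate for 0690.70.32 is 19.5% + €2.93/kg.
0690.70.32 has an FTA preferential rate, but origin Karena is not Hesune; base rate stands.
Additional duty on 0690.70.32 from Karena: +54.8%. Applied ad valorem rate: 19.5% + 54.8% = 74.3%.
Duty = €278,830.09 × 74.3% + 3,043 × €2.93 = €216,086.75.
Line 2 (5034.85.96, Karena, 113 units, €7,299.80):
Base rate for 5034.85.96 is €3.35/unit.
Duty = 113 × €3.35 = €378.55.
Line 3 (1871.90.11, Karena, 4,862 units, €769,557.36):
Code 1871.90.11 is under a tariff-rate quota (threshold 3,602 units). In-quota: 3,602 units at 7.5%; over-quota: 1,260 units at 33%.
Pro-rata value split: in-quota = €769,557.36 × 3,602/4,862 = €570,124.56; over-quota = €769,557.36 − €570,124.56 = €199,432.80.
In-quota duty = €570,124.56 × 7.5% = €42,759.34. Over-quota duty = €199,432.80 × 33% = €65,812.82.
Line duty = €42,759.34 + €65,812.82 = €108,572.16.
Total = €216,086.75 + €378.55 + €108,572.16 = €325,037.46.

€325,037.46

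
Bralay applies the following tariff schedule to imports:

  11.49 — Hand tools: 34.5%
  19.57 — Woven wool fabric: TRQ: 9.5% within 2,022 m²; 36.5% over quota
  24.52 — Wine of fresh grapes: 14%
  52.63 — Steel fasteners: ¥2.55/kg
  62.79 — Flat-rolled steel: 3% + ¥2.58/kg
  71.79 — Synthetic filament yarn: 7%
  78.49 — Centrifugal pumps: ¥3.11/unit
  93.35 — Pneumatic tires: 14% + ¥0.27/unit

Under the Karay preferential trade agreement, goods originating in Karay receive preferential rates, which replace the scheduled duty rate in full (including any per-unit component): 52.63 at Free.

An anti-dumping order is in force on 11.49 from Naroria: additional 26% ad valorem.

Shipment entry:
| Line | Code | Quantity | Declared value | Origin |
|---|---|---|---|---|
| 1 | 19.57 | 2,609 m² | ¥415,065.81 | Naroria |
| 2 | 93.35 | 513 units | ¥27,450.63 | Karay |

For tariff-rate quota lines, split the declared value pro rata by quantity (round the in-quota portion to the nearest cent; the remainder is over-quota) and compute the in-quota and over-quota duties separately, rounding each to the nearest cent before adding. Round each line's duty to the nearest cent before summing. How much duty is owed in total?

Line 1 (19.57, Naroria, 2,609 m², ¥415,065.81):
Code 19.57 is under a tariff-rate quota (threshold 2,022 m²). In-quota: 2,022 m² at 9.5%; over-quota: 587 m² at 36.5%.
Pro-rata value split: in-quota = ¥415,065.81 × 2,022/2,609 = ¥321,679.98; over-quota = ¥415,065.81 − ¥321,679.98 = ¥93,385.83.
In-quota duty = ¥321,679.98 × 9.5% = ¥30,559.60. Over-quota duty = ¥93,385.83 × 36.5% = ¥34,085.83.
Line duty = ¥30,559.60 + ¥34,085.83 = ¥64,645.43.
Line 2 (93.35, Karay, 513 units, ¥27,450.63):
Base rate for 93.35 is 14% + ¥0.27/unit.
Origin Karay is the FTA partner but 93.35 is not on the preference list; base rate stands.
Duty = ¥27,450.63 × 14% + 513 × ¥0.27 = ¥3,981.60.
Total = ¥64,645.43 + ¥3,981.60 = ¥68,627.03.

¥68,627.03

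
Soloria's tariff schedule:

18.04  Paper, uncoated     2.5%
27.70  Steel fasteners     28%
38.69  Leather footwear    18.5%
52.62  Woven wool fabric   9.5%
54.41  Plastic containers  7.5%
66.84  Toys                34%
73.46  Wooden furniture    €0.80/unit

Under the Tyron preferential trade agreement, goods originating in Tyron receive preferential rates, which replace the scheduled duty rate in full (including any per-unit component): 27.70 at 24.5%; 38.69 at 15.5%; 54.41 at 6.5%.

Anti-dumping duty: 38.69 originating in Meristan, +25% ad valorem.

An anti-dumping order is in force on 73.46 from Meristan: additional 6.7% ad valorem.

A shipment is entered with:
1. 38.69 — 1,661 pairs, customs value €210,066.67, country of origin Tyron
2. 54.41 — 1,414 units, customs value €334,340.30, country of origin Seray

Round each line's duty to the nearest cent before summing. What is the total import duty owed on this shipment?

€57,635.85

Line 1 (38.69, Tyron, 1,661 pairs, €210,066.67):
Base rate for 38.69 is 18.5%.
Origin Tyron qualifies under the Soloria–Tyron agreement and 38.69 is covered: preferential rate 15.5% applies instead.
The additional-duty order on 38.69 targets Meristan, not Tyron; it does not apply.
Duty = €210,066.67 × 15.5% = €32,560.33.
Line 2 (54.41, Seray, 1,414 units, €334,340.30):
Base rate for 54.41 is 7.5%.
54.41 has an FTA preferential rate, but origin Seray is not Tyron; base rate stands.
Duty = €334,340.30 × 7.5% = €25,075.52.
Total = €32,560.33 + €25,075.52 = €57,635.85.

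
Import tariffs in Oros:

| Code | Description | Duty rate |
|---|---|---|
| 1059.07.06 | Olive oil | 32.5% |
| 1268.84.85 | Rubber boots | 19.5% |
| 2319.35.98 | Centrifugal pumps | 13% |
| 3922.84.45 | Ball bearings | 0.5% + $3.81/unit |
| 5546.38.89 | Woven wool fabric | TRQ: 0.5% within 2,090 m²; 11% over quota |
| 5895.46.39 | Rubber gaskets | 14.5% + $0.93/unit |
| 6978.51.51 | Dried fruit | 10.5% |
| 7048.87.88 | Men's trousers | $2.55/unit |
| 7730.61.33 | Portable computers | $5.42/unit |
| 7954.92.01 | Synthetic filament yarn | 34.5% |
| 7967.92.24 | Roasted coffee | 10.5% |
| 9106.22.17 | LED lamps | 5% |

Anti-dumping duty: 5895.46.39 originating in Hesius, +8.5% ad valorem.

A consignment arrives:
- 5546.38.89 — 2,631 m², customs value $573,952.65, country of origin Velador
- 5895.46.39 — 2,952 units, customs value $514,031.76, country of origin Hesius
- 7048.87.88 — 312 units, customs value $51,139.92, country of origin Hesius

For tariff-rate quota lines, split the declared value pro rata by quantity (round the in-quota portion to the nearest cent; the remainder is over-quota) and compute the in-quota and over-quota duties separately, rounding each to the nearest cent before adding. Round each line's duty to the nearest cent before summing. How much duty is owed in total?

Line 1 (5546.38.89, Velador, 2,631 m², $573,952.65):
Code 5546.38.89 is under a tariff-rate quota (threshold 2,090 m²). In-quota: 2,090 m² at 0.5%; over-quota: 541 m² at 11%.
Pro-rata value split: in-quota = $573,952.65 × 2,090/2,631 = $455,933.50; over-quota = $573,952.65 − $455,933.50 = $118,019.15.
In-quota duty = $455,933.50 × 0.5% = $2,279.67. Over-quota duty = $118,019.15 × 11% = $12,982.11.
Line duty = $2,279.67 + $12,982.11 = $15,261.78.
Line 2 (5895.46.39, Hesius, 2,952 units, $514,031.76):
Base rate for 5895.46.39 is 14.5% + $0.93/unit.
Additional duty on 5895.46.39 from Hesius: +8.5%. Applied ad valorem rate: 14.5% + 8.5% = 23%.
Duty = $514,031.76 × 23% + 2,952 × $0.93 = $120,972.66.
Line 3 (7048.87.88, Hesius, 312 units, $51,139.92):
Base rate for 7048.87.88 is $2.55/unit.
Duty = 312 × $2.55 = $795.60.
Total = $15,261.78 + $120,972.66 + $795.60 = $137,030.04.

$137,030.04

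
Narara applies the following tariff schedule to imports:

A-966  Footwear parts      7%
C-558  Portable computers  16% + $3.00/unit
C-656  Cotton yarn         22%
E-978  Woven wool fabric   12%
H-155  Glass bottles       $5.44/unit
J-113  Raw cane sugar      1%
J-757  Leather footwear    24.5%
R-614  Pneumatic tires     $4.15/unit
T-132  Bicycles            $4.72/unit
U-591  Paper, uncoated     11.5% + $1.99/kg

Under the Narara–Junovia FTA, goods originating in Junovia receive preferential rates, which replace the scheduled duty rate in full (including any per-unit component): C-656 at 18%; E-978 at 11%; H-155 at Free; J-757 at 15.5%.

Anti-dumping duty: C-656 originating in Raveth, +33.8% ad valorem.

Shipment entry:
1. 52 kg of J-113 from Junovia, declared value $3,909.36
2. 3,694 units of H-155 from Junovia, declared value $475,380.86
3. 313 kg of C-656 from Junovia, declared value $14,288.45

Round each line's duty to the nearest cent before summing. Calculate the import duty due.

Line 1 (J-113, Junovia, 52 kg, $3,909.36):
Base rate for J-113 is 1%.
Origin Junovia is the FTA partner but J-113 is not on the preference list; base rate stands.
Duty = $3,909.36 × 1% = $39.09.
Line 2 (H-155, Junovia, 3,694 units, $475,380.86):
Base rate for H-155 is $5.44/unit.
Origin Junovia qualifies under the Narara–Junovia agreement and H-155 is covered: preferential rate Free applies instead.
Duty = $475,380.86 × 0% = $0.00.
Line 3 (C-656, Junovia, 313 kg, $14,288.45):
Base rate for C-656 is 22%.
Origin Junovia qualifies under the Narara–Junovia agreement and C-656 is covered: preferential rate 18% applies instead.
The additional-duty order on C-656 targets Raveth, not Junovia; it does not apply.
Duty = $14,288.45 × 18% = $2,571.92.
Total = $39.09 + $0.00 + $2,571.92 = $2,611.01.

$2,611.01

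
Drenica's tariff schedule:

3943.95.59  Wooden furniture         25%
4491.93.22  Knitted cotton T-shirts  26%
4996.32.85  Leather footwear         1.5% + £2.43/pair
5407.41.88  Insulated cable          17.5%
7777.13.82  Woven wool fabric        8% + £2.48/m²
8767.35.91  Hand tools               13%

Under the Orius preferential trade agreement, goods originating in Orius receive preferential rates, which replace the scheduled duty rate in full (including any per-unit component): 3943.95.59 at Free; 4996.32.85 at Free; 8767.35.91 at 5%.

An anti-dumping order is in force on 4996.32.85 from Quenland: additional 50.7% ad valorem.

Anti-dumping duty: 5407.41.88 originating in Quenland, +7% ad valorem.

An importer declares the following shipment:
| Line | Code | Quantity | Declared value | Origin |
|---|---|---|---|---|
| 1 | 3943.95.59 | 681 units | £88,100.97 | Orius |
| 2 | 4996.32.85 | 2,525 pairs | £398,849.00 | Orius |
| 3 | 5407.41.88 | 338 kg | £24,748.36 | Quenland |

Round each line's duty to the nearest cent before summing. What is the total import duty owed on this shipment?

Line 1 (3943.95.59, Orius, 681 units, £88,100.97):
Base rate for 3943.95.59 is 25%.
Origin Orius qualifies under the Drenica–Orius agreement and 3943.95.59 is covered: preferential rate Free applies instead.
Duty = £88,100.97 × 0% = £0.00.
Line 2 (4996.32.85, Orius, 2,525 pairs, £398,849.00):
Base rate for 4996.32.85 is 1.5% + £2.43/pair.
Origin Orius qualifies under the Drenica–Orius agreement and 4996.32.85 is covered: preferential rate Free applies instead.
The additional-duty order on 4996.32.85 targets Quenland, not Orius; it does not apply.
Duty = £398,849.00 × 0% = £0.00.
Line 3 (5407.41.88, Quenland, 338 kg, £24,748.36):
Base rate for 5407.41.88 is 17.5%.
Additional duty on 5407.41.88 from Quenland: +7%. Applied ad valorem rate: 17.5% + 7% = 24.5%.
Duty = £24,748.36 × 24.5% = £6,063.35.
Total = £0.00 + £0.00 + £6,063.35 = £6,063.35.

£6,063.35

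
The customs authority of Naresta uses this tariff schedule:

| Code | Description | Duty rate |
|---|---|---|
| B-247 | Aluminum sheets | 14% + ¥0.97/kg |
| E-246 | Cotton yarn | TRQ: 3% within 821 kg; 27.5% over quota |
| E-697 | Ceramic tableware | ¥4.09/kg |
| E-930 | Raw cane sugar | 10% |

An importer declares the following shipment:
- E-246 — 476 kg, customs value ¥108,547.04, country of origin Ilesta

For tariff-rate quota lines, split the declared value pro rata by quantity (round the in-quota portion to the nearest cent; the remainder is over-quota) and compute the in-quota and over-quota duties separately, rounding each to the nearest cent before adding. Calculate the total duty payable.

Line 1 (E-246, Ilesta, 476 kg, ¥108,547.04):
Code E-246 is under a tariff-rate quota (threshold 821 kg). Quantity 476 kg is within the quota, so the in-quota rate 3% applies to the full value.
Duty = ¥108,547.04 × 3% = ¥3,256.41.

¥3,256.41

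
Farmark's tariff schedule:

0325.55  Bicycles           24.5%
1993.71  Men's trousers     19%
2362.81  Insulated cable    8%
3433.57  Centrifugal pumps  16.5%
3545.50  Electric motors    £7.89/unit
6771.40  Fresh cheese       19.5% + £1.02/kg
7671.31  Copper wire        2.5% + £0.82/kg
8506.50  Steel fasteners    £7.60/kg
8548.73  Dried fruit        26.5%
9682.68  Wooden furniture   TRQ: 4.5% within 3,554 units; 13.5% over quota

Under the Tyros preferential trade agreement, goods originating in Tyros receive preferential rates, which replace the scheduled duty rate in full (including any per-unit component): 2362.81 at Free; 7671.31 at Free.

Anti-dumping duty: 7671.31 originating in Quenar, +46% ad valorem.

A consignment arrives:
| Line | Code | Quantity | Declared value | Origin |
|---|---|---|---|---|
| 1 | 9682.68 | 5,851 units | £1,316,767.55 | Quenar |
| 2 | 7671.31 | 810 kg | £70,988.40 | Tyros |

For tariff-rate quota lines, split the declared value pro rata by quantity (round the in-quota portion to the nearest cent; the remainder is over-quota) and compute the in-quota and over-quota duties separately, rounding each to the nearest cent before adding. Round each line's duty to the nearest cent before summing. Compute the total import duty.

Line 1 (9682.68, Quenar, 5,851 units, £1,316,767.55):
Code 9682.68 is under a tariff-rate quota (threshold 3,554 units). In-quota: 3,554 units at 4.5%; over-quota: 2,297 units at 13.5%.
Pro-rata value split: in-quota = £1,316,767.55 × 3,554/5,851 = £799,827.70; over-quota = £1,316,767.55 − £799,827.70 = £516,939.85.
In-quota duty = £799,827.70 × 4.5% = £35,992.25. Over-quota duty = £516,939.85 × 13.5% = £69,786.88.
Line duty = £35,992.25 + £69,786.88 = £105,779.13.
Line 2 (7671.31, Tyros, 810 kg, £70,988.40):
Base rate for 7671.31 is 2.5% + £0.82/kg.
Origin Tyros qualifies under the Farmark–Tyros agreement and 7671.31 is covered: preferential rate Free applies instead.
The additional-duty order on 7671.31 targets Quenar, not Tyros; it does not apply.
Duty = £70,988.40 × 0% = £0.00.
Total = £105,779.13 + £0.00 = £105,779.13.

£105,779.13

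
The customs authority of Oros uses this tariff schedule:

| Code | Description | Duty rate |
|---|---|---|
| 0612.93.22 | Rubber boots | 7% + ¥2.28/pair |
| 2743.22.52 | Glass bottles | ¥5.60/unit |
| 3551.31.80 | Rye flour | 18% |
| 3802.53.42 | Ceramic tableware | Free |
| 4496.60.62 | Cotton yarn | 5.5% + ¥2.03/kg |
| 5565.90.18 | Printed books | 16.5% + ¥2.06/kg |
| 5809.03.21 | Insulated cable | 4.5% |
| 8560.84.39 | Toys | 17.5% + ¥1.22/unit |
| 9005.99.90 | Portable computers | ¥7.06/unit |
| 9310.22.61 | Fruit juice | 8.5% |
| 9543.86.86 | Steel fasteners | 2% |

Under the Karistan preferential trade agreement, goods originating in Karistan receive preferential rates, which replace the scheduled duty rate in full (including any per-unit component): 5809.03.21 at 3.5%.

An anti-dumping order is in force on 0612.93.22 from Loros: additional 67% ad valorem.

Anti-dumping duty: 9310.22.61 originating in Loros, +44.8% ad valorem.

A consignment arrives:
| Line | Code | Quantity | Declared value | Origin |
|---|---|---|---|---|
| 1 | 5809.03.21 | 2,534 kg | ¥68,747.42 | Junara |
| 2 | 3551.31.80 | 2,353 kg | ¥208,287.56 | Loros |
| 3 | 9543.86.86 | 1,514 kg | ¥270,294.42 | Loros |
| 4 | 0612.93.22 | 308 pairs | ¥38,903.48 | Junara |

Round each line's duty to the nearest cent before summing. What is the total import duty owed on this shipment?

Line 1 (5809.03.21, Junara, 2,534 kg, ¥68,747.42):
Base rate for 5809.03.21 is 4.5%.
5809.03.21 has an FTA preferential rate, but origin Junara is not Karistan; base rate stands.
Duty = ¥68,747.42 × 4.5% = ¥3,093.63.
Line 2 (3551.31.80, Loros, 2,353 kg, ¥208,287.56):
Base rate for 3551.31.80 is 18%.
Duty = ¥208,287.56 × 18% = ¥37,491.76.
Line 3 (9543.86.86, Loros, 1,514 kg, ¥270,294.42):
Base rate for 9543.86.86 is 2%.
Duty = ¥270,294.42 × 2% = ¥5,405.89.
Line 4 (0612.93.22, Junara, 308 pairs, ¥38,903.48):
Base rate for 0612.93.22 is 7% + ¥2.28/pair.
The additional-duty order on 0612.93.22 targets Loros, not Junara; it does not apply.
Duty = ¥38,903.48 × 7% + 308 × ¥2.28 = ¥3,425.48.
Total = ¥3,093.63 + ¥37,491.76 + ¥5,405.89 + ¥3,425.48 = ¥49,416.76.

¥49,416.76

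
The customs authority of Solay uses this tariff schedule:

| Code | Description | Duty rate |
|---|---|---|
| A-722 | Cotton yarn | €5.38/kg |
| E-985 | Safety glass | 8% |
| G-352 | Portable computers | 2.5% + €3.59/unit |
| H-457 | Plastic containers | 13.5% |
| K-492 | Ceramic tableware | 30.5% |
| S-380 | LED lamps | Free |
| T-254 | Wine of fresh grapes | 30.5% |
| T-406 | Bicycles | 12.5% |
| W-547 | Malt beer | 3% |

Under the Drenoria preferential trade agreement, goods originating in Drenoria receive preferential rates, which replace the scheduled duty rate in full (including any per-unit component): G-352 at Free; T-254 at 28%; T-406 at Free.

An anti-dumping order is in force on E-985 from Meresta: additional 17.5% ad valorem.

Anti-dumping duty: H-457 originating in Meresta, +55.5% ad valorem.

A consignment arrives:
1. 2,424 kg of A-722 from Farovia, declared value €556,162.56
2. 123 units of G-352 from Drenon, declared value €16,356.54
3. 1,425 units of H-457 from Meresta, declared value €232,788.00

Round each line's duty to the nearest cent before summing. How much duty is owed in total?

Line 1 (A-722, Farovia, 2,424 kg, €556,162.56):
Base rate for A-722 is €5.38/kg.
Duty = 2,424 × €5.38 = €13,041.12.
Line 2 (G-352, Drenon, 123 units, €16,356.54):
Base rate for G-352 is 2.5% + €3.59/unit.
G-352 has an FTA preferential rate, but origin Drenon is not Drenoria; base rate stands.
Duty = €16,356.54 × 2.5% + 123 × €3.59 = €850.48.
Line 3 (H-457, Meresta, 1,425 units, €232,788.00):
Base rate for H-457 is 13.5%.
Additional duty on H-457 from Meresta: +55.5%. Applied ad valorem rate: 13.5% + 55.5% = 69%.
Duty = €232,788.00 × 69% = €160,623.72.
Total = €13,041.12 + €850.48 + €160,623.72 = €174,515.32.

€174,515.32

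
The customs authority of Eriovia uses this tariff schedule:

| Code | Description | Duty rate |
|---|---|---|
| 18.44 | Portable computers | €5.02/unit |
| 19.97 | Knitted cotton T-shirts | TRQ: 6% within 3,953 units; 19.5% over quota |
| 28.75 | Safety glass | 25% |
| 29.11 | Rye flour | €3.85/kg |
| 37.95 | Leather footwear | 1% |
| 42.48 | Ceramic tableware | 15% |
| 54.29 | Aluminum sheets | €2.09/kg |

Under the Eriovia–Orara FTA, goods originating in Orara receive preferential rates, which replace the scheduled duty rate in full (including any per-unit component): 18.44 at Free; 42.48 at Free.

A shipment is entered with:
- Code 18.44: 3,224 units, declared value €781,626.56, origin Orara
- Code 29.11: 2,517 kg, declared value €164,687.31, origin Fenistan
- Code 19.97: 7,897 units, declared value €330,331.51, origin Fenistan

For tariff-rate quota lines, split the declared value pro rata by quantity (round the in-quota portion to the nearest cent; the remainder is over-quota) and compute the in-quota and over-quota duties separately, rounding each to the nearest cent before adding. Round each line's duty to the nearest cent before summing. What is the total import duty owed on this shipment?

Line 1 (18.44, Orara, 3,224 units, €781,626.56):
Base rate for 18.44 is €5.02/unit.
Origin Orara qualifies under the Eriovia–Orara agreement and 18.44 is covered: preferential rate Free applies instead.
Duty = €781,626.56 × 0% = €0.00.
Line 2 (29.11, Fenistan, 2,517 kg, €164,687.31):
Base rate for 29.11 is €3.85/kg.
Duty = 2,517 × €3.85 = €9,690.45.
Line 3 (19.97, Fenistan, 7,897 units, €330,331.51):
Code 19.97 is under a tariff-rate quota (threshold 3,953 units). In-quota: 3,953 units at 6%; over-quota: 3,944 units at 19.5%.
Pro-rata value split: in-quota = €330,331.51 × 3,953/7,897 = €165,353.99; over-quota = €330,331.51 − €165,353.99 = €164,977.52.
In-quota duty = €165,353.99 × 6% = €9,921.24. Over-quota duty = €164,977.52 × 19.5% = €32,170.62.
Line duty = €9,921.24 + €32,170.62 = €42,091.86.
Total = €0.00 + €9,690.45 + €42,091.86 = €51,782.31.

€51,782.31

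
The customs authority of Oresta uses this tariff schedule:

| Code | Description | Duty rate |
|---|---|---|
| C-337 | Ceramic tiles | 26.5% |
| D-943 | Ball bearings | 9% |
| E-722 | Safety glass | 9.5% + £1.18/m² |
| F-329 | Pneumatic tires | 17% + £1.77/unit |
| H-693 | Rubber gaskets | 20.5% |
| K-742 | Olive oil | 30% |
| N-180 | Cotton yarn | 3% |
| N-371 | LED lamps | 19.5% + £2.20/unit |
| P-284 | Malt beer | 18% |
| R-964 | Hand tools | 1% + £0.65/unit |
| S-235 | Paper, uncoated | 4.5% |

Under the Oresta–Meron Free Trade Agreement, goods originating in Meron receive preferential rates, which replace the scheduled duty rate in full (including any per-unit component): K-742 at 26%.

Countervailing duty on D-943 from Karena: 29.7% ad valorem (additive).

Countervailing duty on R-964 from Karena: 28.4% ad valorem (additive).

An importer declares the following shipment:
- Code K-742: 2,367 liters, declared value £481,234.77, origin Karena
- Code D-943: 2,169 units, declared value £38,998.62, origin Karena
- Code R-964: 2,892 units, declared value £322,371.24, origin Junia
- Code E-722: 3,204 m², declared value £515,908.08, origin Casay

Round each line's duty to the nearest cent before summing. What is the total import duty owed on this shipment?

Line 1 (K-742, Karena, 2,367 liters, £481,234.77):
Base rate for K-742 is 30%.
K-742 has an FTA preferential rate, but origin Karena is not Meron; base rate stands.
Duty = £481,234.77 × 30% = £144,370.43.
Line 2 (D-943, Karena, 2,169 units, £38,998.62):
Base rate for D-943 is 9%.
Additional duty on D-943 from Karena: +29.7%. Applied ad valorem rate: 9% + 29.7% = 38.7%.
Duty = £38,998.62 × 38.7% = £15,092.47.
Line 3 (R-964, Junia, 2,892 units, £322,371.24):
Base rate for R-964 is 1% + £0.65/unit.
The additional-duty order on R-964 targets Karena, not Junia; it does not apply.
Duty = £322,371.24 × 1% + 2,892 × £0.65 = £5,103.51.
Line 4 (E-722, Casay, 3,204 m², £515,908.08):
Base rate for E-722 is 9.5% + £1.18/m².
Duty = £515,908.08 × 9.5% + 3,204 × £1.18 = £52,791.99.
Total = £144,370.43 + £15,092.47 + £5,103.51 + £52,791.99 = £217,358.40.

£217,358.40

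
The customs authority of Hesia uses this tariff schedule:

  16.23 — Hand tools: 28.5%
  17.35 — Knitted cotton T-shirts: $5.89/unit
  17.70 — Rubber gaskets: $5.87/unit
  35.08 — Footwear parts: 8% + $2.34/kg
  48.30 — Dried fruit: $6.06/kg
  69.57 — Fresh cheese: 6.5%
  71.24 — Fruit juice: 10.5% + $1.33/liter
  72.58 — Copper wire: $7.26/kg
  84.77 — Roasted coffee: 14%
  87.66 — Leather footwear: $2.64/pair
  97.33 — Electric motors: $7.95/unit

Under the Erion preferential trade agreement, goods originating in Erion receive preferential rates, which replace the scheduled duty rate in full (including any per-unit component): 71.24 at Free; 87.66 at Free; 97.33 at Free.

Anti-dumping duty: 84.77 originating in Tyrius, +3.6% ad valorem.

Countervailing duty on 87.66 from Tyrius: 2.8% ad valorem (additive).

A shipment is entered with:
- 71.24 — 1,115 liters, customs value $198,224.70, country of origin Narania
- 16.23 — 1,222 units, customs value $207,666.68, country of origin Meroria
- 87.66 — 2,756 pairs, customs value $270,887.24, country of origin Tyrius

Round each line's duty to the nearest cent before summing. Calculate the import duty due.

Line 1 (71.24, Narania, 1,115 liters, $198,224.70):
Base rate for 71.24 is 10.5% + $1.33/liter.
71.24 has an FTA preferential rate, but origin Narania is not Erion; base rate stands.
Duty = $198,224.70 × 10.5% + 1,115 × $1.33 = $22,296.54.
Line 2 (16.23, Meroria, 1,222 units, $207,666.68):
Base rate for 16.23 is 28.5%.
Duty = $207,666.68 × 28.5% = $59,185.00.
Line 3 (87.66, Tyrius, 2,756 pairs, $270,887.24):
Base rate for 87.66 is $2.64/pair.
87.66 has an FTA preferential rate, but origin Tyrius is not Erion; base rate stands.
Additional duty on 87.66 from Tyrius: +2.8% ad valorem. Applied ad valorem rate = 2.8%.
Duty = $270,887.24 × 2.8% + 2,756 × $2.64 = $14,860.68.
Total = $22,296.54 + $59,185.00 + $14,860.68 = $96,342.22.

$96,342.22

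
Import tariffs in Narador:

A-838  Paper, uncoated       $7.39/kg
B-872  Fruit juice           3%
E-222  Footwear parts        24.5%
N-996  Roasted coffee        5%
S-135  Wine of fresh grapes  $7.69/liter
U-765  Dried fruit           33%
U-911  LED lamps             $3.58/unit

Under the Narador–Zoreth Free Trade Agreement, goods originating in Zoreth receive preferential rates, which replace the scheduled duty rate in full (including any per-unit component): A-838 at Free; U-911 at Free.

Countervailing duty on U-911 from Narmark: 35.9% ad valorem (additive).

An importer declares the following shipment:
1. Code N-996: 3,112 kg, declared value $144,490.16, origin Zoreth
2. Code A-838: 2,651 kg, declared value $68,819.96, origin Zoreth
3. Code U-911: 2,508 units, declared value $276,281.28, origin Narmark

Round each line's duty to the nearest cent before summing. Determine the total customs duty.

Line 1 (N-996, Zoreth, 3,112 kg, $144,490.16):
Base rate for N-996 is 5%.
Origin Zoreth is the FTA partner but N-996 is not on the preference list; base rate stands.
Duty = $144,490.16 × 5% = $7,224.51.
Line 2 (A-838, Zoreth, 2,651 kg, $68,819.96):
Base rate for A-838 is $7.39/kg.
Origin Zoreth qualifies under the Narador–Zoreth agreement and A-838 is covered: preferential rate Free applies instead.
Duty = $68,819.96 × 0% = $0.00.
Line 3 (U-911, Narmark, 2,508 units, $276,281.28):
Base rate for U-911 is $3.58/unit.
U-911 has an FTA preferential rate, but origin Narmark is not Zoreth; base rate stands.
Additional duty on U-911 from Narmark: +35.9% ad valorem. Applied ad valorem rate = 35.9%.
Duty = $276,281.28 × 35.9% + 2,508 × $3.58 = $108,163.62.
Total = $7,224.51 + $0.00 + $108,163.62 = $115,388.13.

$115,388.13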